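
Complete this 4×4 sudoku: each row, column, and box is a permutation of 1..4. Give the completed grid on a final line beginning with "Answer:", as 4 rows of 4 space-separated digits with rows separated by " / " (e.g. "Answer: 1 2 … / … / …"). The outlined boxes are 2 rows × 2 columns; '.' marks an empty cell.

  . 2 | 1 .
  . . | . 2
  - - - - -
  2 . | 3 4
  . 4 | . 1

Step 1. [r2c1∈{1,3,4}] col 1 places 1 nowhere but r2c1 ⇒ r2c1=1.
Step 2. [r1c4∈{3}] r1c4 has the single candidate 3, so r1c4=3.
Step 3. [r4c1∈{3}] r4c1 is down to just 3, so r4c1=3.
Step 4. [r4c3∈{2}] nothing but 2 survives at r4c3 ⇒ r4c3=2.
Step 5. [r1c1∈{4}] only 4 remains possible at r1c1. So r1c1=4.
Step 6. [r3c2∈{1}] only 1 remains possible at r3c2. So r3c2=1.
Step 7. [r2c2∈{3}] r2c2's peers cover all but 3 ⇒ r2c2=3.
Step 8. [r2c3∈{4}] r2c3 has the single candidate 4, so r2c3=4.

Answer: 4 2 1 3 / 1 3 4 2 / 2 1 3 4 / 3 4 2 1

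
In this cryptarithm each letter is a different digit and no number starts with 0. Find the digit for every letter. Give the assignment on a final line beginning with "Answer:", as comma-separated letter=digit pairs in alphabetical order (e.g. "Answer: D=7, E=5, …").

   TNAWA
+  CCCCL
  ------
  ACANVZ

Step 1. [col 1: A + L ≡ Z (mod 10)] no forcing yet in column 1 (carry-in 0); Z=4 is free and consistent — try it. So Z=4.
Step 2. [col 1: A + L ≡ Z (mod 10)] several values work for L in column 1 (A + L ≡ Z (mod 10), carry-in 0); try L=3, so L=3.
Step 3. [col 1: A + L ≡ Z (mod 10)] column 1 reads A+L+carry(0)=Z with L=3, Z=4; with digits 3,4 already taken and all letters distinct, the only value for A is 1. So A=1.
Step 4. [col 2: W + C ≡ V (mod 10)] several values work for W in column 2 (W + C ≡ V (mod 10), carry-in 0); try W=2. So W=2.
Step 5. [col 2: W + C ≡ V (mod 10)] no forcing yet in column 2 (carry-in 0); V=7 is free and consistent — try it ⇒ V=7.
Step 6. [col 2: W + C ≡ V (mod 10)] column 2: given W=2, V=7, carry-in 0, and digits 1,2,3,4,7 already taken and all letters distinct, W+C≡V (mod 10) forces C=5, so C=5.
Step 7. [col 3: A + C ≡ N (mod 10)] in column 3 we have A+C≡N with carry-in 0; given A=1, C=5 and digits 1,2,3,4,5,7 already taken and all letters distinct, that pins N to 6. So N=6.
Step 8. [col 5: T + C ≡ C (mod 10)] from column 5 (C=5, carry-in 1, digits 1,2,3,4,5,6,7 already taken and all letters distinct): T must equal 9, so T=9.

Answer: A=1, C=5, L=3, N=6, T=9, V=7, W=2, Z=4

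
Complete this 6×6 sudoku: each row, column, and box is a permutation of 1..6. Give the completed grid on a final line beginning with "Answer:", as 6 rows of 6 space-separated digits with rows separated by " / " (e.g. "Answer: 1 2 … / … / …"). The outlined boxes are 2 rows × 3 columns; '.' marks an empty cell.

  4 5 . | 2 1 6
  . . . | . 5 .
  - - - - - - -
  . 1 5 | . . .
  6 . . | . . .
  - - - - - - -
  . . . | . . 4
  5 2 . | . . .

Step 1. [r2c6∈{3}] r2c6's peers cover all but 3 ⇒ r2c6=3.
Step 2. [r6c6∈{1}] r6c6 is down to just 1 ⇒ r6c6=1.
Step 3. [r4c2∈{3,4}] across col 2, 4 lands solely at r4c2, so r4c2=4.
Step 4. [r5c2∈{3,6}] 3 has one home in col 2: r5c2. So r5c2=3.
Step 5. [r3c1∈{2,3}] r3c1 is the only open cell in col 1 admitting 3, so r3c1=3.
Step 6. [r4c3∈{2}] r4c3's peers cover all but 2, so r4c3=2.
Step 7. [r3c5∈{2,4,6}] in col 5, 4 fits only at r3c5. So r3c5=4.
Step 8. [r3c4∈{6}] r3c4's peers cover all but 6, so r3c4=6.
Step 9. [r6c4∈{3}] only 3 remains possible at r6c4, so r6c4=3.
Step 10. [r5c1∈{1}] only 1 remains possible at r5c1, so r5c1=1.
Step 11. [r5c3∈{6}] only 6 remains possible at r5c3, so r5c3=6.
Step 12. [r4c6∈{5}] only 5 remains possible at r4c6, so r4c6=5.
Step 13. [r3c6∈{2}] only 2 remains possible at r3c6. So r3c6=2.
Step 14. [r2c2∈{6}] nothing but 6 survives at r2c2. So r2c2=6.
Step 15. [r2c4∈{4}] r2c4's peers cover all but 4, so r2c4=4.
Step 16. [r5c4∈{5}] only 5 remains possible at r5c4. So r5c4=5.
Step 17. [r4c4∈{1}] r4c4 is down to just 1 ⇒ r4c4=1.
Step 18. [r4c5∈{3}] r4c5's peers cover all but 3 ⇒ r4c5=3.
Step 19. [r1c3∈{3}] nothing but 3 survives at r1c3, so r1c3=3.
Step 20. [r5c5∈{2}] r5c5 is down to just 2. So r5c5=2.
Step 21. [r6c3∈{4}] nothing but 4 survives at r6c3. So r6c3=4.
Step 22. [r2c3∈{1}] nothing but 1 survives at r2c3. So r2c3=1.
Step 23. [r6c5∈{6}] only 6 remains possible at r6c5. So r6c5=6.
Step 24. [r2c1∈{2}] r2c1 is down to just 2, so r2c1=2.

Answer: 4 5 3 2 1 6 / 2 6 1 4 5 3 / 3 1 5 6 4 2 / 6 4 2 1 3 5 / 1 3 6 5 2 4 / 5 2 4 3 6 1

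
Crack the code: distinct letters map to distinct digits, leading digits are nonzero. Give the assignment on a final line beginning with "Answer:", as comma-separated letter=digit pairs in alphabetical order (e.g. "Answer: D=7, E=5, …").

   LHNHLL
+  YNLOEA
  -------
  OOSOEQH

Step 1. [O] O is the leading digit of a 7-digit sum of two 6-digit numbers; the final carry is exactly 1 ⇒ O=1.
Step 2. [col 1: L + A ≡ H (mod 10)] column 1 (L + A ≡ H (mod 10), carry-in 0) doesn't pin H yet; pick H=5 and continue ⇒ H=5.
Step 3. [col 1: L + A ≡ H (mod 10)] several values work for L in column 1 (L + A ≡ H (mod 10), carry-in 0); try L=3 ⇒ L=3.
Step 4. [col 1: L + A ≡ H (mod 10)] column 1: given L=3, H=5, carry-in 0, and digits 1,3,5 already taken and all letters distinct, L+A≡H (mod 10) forces A=2, so A=2.
Step 5. [col 2: L + E ≡ Q (mod 10)] several values work for Q in column 2 (L + E ≡ Q (mod 10), carry-in 0); try Q=9. So Q=9.
Step 6. [col 2: L + E ≡ Q (mod 10)] column 2 reads L+E+carry(0)=Q with L=3, Q=9; with digits 1,2,3,5,9 already taken and all letters distinct, the only value for E is 6, so E=6.
Step 7. [col 4: N + L ≡ O (mod 10)] from column 4 (L=3, O=1, carry-in 0, digits 1,2,3,5,6,9 already taken and all letters distinct): N must equal 8 ⇒ N=8.
Step 8. [col 5: H + N ≡ S (mod 10)] from column 5 (H=5, N=8, carry-in 1, digits 1,2,3,5,6,8,9 already taken and all letters distinct): S must equal 4 ⇒ S=4.
Step 9. [col 6: L + Y ≡ O (mod 10)] column 6: given L=3, O=1, carry-in 1, and digits 1,2,3,4,5,6,8,9 already taken and all letters distinct, L+Y≡O (mod 10) forces Y=7. So Y=7.

Answer: A=2, E=6, H=5, L=3, N=8, O=1, Q=9, S=4, Y=7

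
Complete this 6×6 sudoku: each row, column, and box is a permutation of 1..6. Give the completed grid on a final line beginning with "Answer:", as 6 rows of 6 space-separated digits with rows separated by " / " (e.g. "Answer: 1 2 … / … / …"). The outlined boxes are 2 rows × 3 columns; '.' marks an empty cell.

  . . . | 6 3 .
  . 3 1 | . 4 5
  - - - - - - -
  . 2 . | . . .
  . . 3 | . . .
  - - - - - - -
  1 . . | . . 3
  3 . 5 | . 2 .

Step 1. [r4c2∈{1,4,5,6}] in col 2, 1 fits only at r4c2 ⇒ r4c2=1.
Step 2. [r3c5∈{1,5,6}] in col 5, 1 fits only at r3c5, so r3c5=1.
Step 3. [r2c4∈{2}] r2c4 has the single candidate 2. So r2c4=2.
Step 4. [r5c3∈{2,4,6}] r5c3 is the only open cell in row 5 admitting 2 ⇒ r5c3=2.
Step 5. [r3c3∈{4,6}] 6 has one home in col 3: r3c3. So r3c3=6.
Step 6. [r3c6∈{4}] only 4 remains possible at r3c6 ⇒ r3c6=4.
Step 7. [r4c4∈{5}] only 5 remains possible at r4c4 ⇒ r4c4=5.
Step 8. [r1c1∈{2,4,5}] r1c1 is the only open cell in row 1 admitting 2. So r1c1=2.
Step 9. [r4c5∈{6}] nothing but 6 survives at r4c5 ⇒ r4c5=6.
Step 10. [r5c4∈{4}] r5c4's peers cover all but 4 ⇒ r5c4=4.
Step 11. [r6c6∈{1,6}] across col 6, 6 lands solely at r6c6. So r6c6=6.
Step 12. [r1c3∈{4}] r1c3 has the single candidate 4 ⇒ r1c3=4.
Step 13. [r4c6∈{2}] r4c6 is down to just 2. So r4c6=2.
Step 14. [r5c2∈{6}] nothing but 6 survives at r5c2, so r5c2=6.
Step 15. [r3c1∈{5}] only 5 remains possible at r3c1. So r3c1=5.
Step 16. [r6c4∈{1}] r6c4's peers cover all but 1. So r6c4=1.
Step 17. [r4c1∈{4}] r4c1 has the single candidate 4 ⇒ r4c1=4.
Step 18. [r1c2∈{5}] r1c2's peers cover all but 5 ⇒ r1c2=5.
Step 19. [r2c1∈{6}] nothing but 6 survives at r2c1. So r2c1=6.
Step 20. [r6c2∈{4}] r6c2 is down to just 4, so r6c2=4.
Step 21. [r1c6∈{1}] r1c6 has the single candidate 1. So r1c6=1.
Step 22. [r3c4∈{3}] r3c4 has the single candidate 3. So r3c4=3.
Step 23. [r5c5∈{5}] r5c5 is down to just 5, so r5c5=5.

Answer: 2 5 4 6 3 1 / 6 3 1 2 4 5 / 5 2 6 3 1 4 / 4 1 3 5 6 2 / 1 6 2 4 5 3 / 3 4 5 1 2 6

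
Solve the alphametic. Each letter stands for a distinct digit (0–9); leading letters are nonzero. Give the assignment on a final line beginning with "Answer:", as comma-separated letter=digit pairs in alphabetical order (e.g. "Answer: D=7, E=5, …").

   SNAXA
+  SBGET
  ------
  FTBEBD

Step 1. [col 1: A + T ≡ D (mod 10)] several values work for T in column 1 (A + T ≡ D (mod 10), carry-in 0); try T=2, so T=2.
Step 2. [col 1: A + T ≡ D (mod 10)] several values work for A in column 1 (A + T ≡ D (mod 10), carry-in 0); try A=3. So A=3.
Step 3. [col 1: A + T ≡ D (mod 10)] in column 1 we have A+T≡D with carry-in 0; given A=3, T=2 and digits 2,3 already taken and all letters distinct, that pins D to 5, so D=5.
Step 4. [col 2: X + E ≡ B (mod 10)] B=7 is one option consistent with column 2 (X + E ≡ B (mod 10), carry-in 0) — take it. So B=7.
Step 5. [col 2: X + E ≡ B (mod 10)] column 2 (X + E ≡ B (mod 10), carry-in 0) doesn't pin E yet; pick E=8 and continue ⇒ E=8.
Step 6. [F] adding two 5-digit numbers gives at most 5+1 digits, and here it does — F is that final carry and must be 1, so F=1.
Step 7. [col 2: X + E ≡ B (mod 10)] column 2: given E=8, B=7, carry-in 0, and digits 1,2,3,5,7,8 already taken and all letters distinct, X+E≡B (mod 10) forces X=9 ⇒ X=9.
Step 8. [col 3: A + G ≡ E (mod 10)] column 3 reads A+G+carry(1)=E with A=3, E=8; with digits 1,2,3,5,7,8,9 already taken and all letters distinct, the only value for G is 4 ⇒ G=4.
Step 9. [col 4: N + B ≡ B (mod 10)] column 4: given B=7, carry-in 0, and digits 1,2,3,4,5,7,8,9 already taken and all letters distinct, N+B≡B (mod 10) forces N=0, so N=0.
Step 10. [col 5: S + S ≡ T (mod 10)] in column 5 we have S+S≡T with carry-in 0; given T=2 and digits 0,1,2,3,4,5,7,8,9 already taken and all letters distinct, that pins S to 6. So S=6.

Answer: A=3, B=7, D=5, E=8, F=1, G=4, N=0, S=6, T=2, X=9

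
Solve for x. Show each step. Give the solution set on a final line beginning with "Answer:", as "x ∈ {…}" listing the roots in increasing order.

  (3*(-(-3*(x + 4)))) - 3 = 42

Step 1. [(3*(-(-3*(x + 4)))) - 3 = 42] 3 | LHS and 3 | 42: pull 3 out, so factor: (-(-3*(x + 4))) - 1 = 14.
Step 2. [(-(-3*(x + 4))) - 1 = 14] peel the -1: add 1 from each side ⇒ sub: -(-3*(x + 4)) = 15.
Step 3. [-(-3*(x + 4)) = 15] leading − — multiply by −1 ⇒ neg: -3*(x + 4) = -15.
Step 4. [-3*(x + 4) = -15] LHS = -3·(…); ÷-3 both sides ⇒ div: x + 4 = 5.
Step 5. [x + 4 = 5] the outer +4 inverts by subtracting 4, so sub: x = 1.

Answer: x ∈ {1}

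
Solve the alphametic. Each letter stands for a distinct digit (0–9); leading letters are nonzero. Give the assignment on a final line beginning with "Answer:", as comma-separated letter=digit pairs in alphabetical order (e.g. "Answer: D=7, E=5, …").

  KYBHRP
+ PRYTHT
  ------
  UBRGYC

Step 1. [col 1: P + T ≡ C (mod 10)] several values work for P in column 1 (P + T ≡ C (mod 10), carry-in 0); try P=7 ⇒ P=7.
Step 2. [col 1: P + T ≡ C (mod 10)] no forcing yet in column 1 (carry-in 0); C=6 is free and consistent — try it ⇒ C=6.
Step 3. [col 1: P + T ≡ C (mod 10)] column 1: given P=7, C=6, carry-in 0, and digits 6,7 already taken and all letters distinct, P+T≡C (mod 10) forces T=9, so T=9.
Step 4. [col 2: R + H ≡ Y (mod 10)] column 2 (R + H ≡ Y (mod 10), carry-in 1) doesn't pin H yet; pick H=3 and continue. So H=3.
Step 5. [col 2: R + H ≡ Y (mod 10)] R=0 is one option consistent with column 2 (R + H ≡ Y (mod 10), carry-in 1) — take it. So R=0.
Step 6. [col 2: R + H ≡ Y (mod 10)] from column 2 (R=0, H=3, carry-in 1, digits 0,3,6,7,9 already taken and all letters distinct): Y must equal 4, so Y=4.
Step 7. [col 3: H + T ≡ G (mod 10)] column 3 reads H+T+carry(0)=G with H=3, T=9; with digits 0,3,4,6,7,9 already taken and all letters distinct, the only value for G is 2. So G=2.
Step 8. [col 4: B + Y ≡ R (mod 10)] column 4 reads B+Y+carry(1)=R with Y=4, R=0; with digits 0,2,3,4,6,7,9 already taken and all letters distinct, the only value for B is 5. So B=5.
Step 9. [col 6: K + P ≡ U (mod 10)] column 6: given P=7, carry-in 0, and digits 0,2,3,4,5,6,7,9 already taken and all letters distinct, K+P≡U (mod 10) forces K=1. So K=1.
Step 10. [col 6: K + P ≡ U (mod 10)] from column 6 (K=1, P=7, carry-in 0, digits 0,1,2,3,4,5,6,7,9 already taken and all letters distinct): U must equal 8. So U=8.

Answer: B=5, C=6, G=2, H=3, K=1, P=7, R=0, T=9, U=8, Y=4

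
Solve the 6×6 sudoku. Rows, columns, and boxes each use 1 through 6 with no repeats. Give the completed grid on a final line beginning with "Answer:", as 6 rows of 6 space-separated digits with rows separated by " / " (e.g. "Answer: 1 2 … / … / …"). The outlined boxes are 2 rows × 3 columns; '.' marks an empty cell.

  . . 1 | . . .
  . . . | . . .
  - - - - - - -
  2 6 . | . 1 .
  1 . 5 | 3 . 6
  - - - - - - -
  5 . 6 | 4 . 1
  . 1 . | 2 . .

Step 1. [r2c3∈{2,3,4}] r2c3 is the only open cell in col 3 admitting 2, so r2c3=2.
Step 2. [r5c5∈{3}] only 3 remains possible at r5c5. So r5c5=3.
Step 3. [r4c2∈{4}] r4c2 is down to just 4. So r4c2=4.
Step 4. [r6c6∈{5}] only 5 remains possible at r6c6, so r6c6=5.
Step 5. [r1c6∈{2,3,4}] across col 6, 2 lands solely at r1c6, so r1c6=2.
Step 6. [r2c6∈{3,4}] col 6 places 3 nowhere but r2c6 ⇒ r2c6=3.
Step 7. [r2c2∈{5}] nothing but 5 survives at r2c2, so r2c2=5.
Step 8. [r1c5∈{4,5,6}] col 5 places 5 nowhere but r1c5. So r1c5=5.
Step 9. [r1c1∈{3,4,6}] r1c1 is the only open cell in row 1 admitting 4 ⇒ r1c1=4.
Step 10. [r1c4∈{6}] r1c4's peers cover all but 6 ⇒ r1c4=6.
Step 11. [r6c3∈{3,4}] row 6 places 4 nowhere but r6c3 ⇒ r6c3=4.
Step 12. [r2c1∈{6}] only 6 remains possible at r2c1. So r2c1=6.
Step 13. [r2c5∈{4}] only 4 remains possible at r2c5 ⇒ r2c5=4.
Step 14. [r2c4∈{1}] r2c4 has the single candidate 1, so r2c4=1.
Step 15. [r1c2∈{3}] r1c2's peers cover all but 3. So r1c2=3.
Step 16. [r6c5∈{6}] r6c5's peers cover all but 6, so r6c5=6.
Step 17. [r4c5∈{2}] r4c5 has the single candidate 2. So r4c5=2.
Step 18. [r3c6∈{4}] r3c6 has the single candidate 4. So r3c6=4.
Step 19. [r6c1∈{3}] r6c1 has the single candidate 3, so r6c1=3.
Step 20. [r3c4∈{5}] r3c4 has the single candidate 5 ⇒ r3c4=5.
Step 21. [r3c3∈{3}] nothing but 3 survives at r3c3, so r3c3=3.
Step 22. [r5c2∈{2}] r5c2 is down to just 2 ⇒ r5c2=2.

Answer: 4 3 1 6 5 2 / 6 5 2 1 4 3 / 2 6 3 5 1 4 / 1 4 5 3 2 6 / 5 2 6 4 3 1 / 3 1 4 2 6 5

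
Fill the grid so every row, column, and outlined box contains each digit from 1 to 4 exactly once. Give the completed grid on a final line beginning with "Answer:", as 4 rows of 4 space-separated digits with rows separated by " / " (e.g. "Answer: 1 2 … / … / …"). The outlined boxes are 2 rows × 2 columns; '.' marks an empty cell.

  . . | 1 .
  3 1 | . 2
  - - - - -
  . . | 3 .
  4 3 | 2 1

Step 1. [r1c1∈{2}] nothing but 2 survives at r1c1 ⇒ r1c1=2.
Step 2. [r1c4∈{3,4}] 3 has one home in row 1: r1c4. So r1c4=3.
Step 3. [r3c2∈{2}] r3c2 is down to just 2, so r3c2=2.
Step 4. [r3c4∈{4}] r3c4's peers cover all but 4. So r3c4=4.
Step 5. [r1c2∈{4}] r1c2 has the single candidate 4, so r1c2=4.
Step 6. [r3c1∈{1}] r3c1 has the single candidate 1, so r3c1=1.
Step 7. [r2c3∈{4}] r2c3's peers cover all but 4 ⇒ r2c3=4.

Answer: 2 4 1 3 / 3 1 4 2 / 1 2 3 4 / 4 3 2 1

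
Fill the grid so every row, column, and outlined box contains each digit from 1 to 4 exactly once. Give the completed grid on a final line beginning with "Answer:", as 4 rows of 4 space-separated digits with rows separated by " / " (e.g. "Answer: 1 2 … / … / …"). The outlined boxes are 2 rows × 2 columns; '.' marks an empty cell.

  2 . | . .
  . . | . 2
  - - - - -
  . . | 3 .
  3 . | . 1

Step 1. [r3c4∈{4}] r3c4 is down to just 4 ⇒ r3c4=4.
Step 2. [r2c1∈{1,4}] 4 has one home in col 1: r2c1. So r2c1=4.
Step 3. [r2c2∈{1,3}] 3 has one home in row 2: r2c2 ⇒ r2c2=3.
Step 4. [r3c2∈{1,2}] across row 3, 2 lands solely at r3c2. So r3c2=2.
Step 5. [r2c3∈{1}] r2c3 has the single candidate 1. So r2c3=1.
Step 6. [r1c3∈{4}] only 4 remains possible at r1c3 ⇒ r1c3=4.
Step 7. [r1c4∈{3}] only 3 remains possible at r1c4. So r1c4=3.
Step 8. [r3c1∈{1}] only 1 remains possible at r3c1. So r3c1=1.
Step 9. [r1c2∈{1}] r1c2 has the single candidate 1 ⇒ r1c2=1.
Step 10. [r4c2∈{4}] r4c2 has the single candidate 4 ⇒ r4c2=4.
Step 11. [r4c3∈{2}] r4c3 has the single candidate 2 ⇒ r4c3=2.

Answer: 2 1 4 3 / 4 3 1 2 / 1 2 3 4 / 3 4 2 1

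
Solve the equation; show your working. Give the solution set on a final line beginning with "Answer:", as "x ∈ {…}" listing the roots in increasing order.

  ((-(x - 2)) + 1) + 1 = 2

Step 1. [((-(x - 2)) + 1) + 1 = 2] subtract 1: x sits inside (… + 1), so sub: (-(x - 2)) + 1 = 1.
Step 2. [(-(x - 2)) + 1 = 1] subtract 1: x sits inside (… + 1) ⇒ sub: -(x - 2) = 0.
Step 3. [-(x - 2) = 0] flip signs both sides, so neg: x - 2 = 0.
Step 4. [x - 2 = 0] 2 comes off first (add 2). So sub: x = 2.

Answer: x ∈ {2}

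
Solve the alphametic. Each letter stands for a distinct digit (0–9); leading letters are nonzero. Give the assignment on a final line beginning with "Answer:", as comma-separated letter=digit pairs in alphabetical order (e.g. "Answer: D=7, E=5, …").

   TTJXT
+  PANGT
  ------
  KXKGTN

Step 1. [col 1: T + T ≡ N (mod 10)] column 1 (T + T ≡ N (mod 10), carry-in 0) doesn't pin T yet; pick T=8 and continue. So T=8.
Step 2. [K] adding two 5-digit numbers gives at most 5+1 digits, and here it does — K is that final carry and must be 1. So K=1.
Step 3. [col 1: T + T ≡ N (mod 10)] column 1 reads T+T+carry(0)=N with T=8; with digits 1,8 already taken and all letters distinct, the only value for N is 6, so N=6.
Step 4. [col 2: X + G ≡ T (mod 10)] several values work for G in column 2 (X + G ≡ T (mod 10), carry-in 1); try G=3. So G=3.
Step 5. [col 2: X + G ≡ T (mod 10)] in column 2 we have X+G≡T with carry-in 1; given G=3, T=8 and digits 1,3,6,8 already taken and all letters distinct, that pins X to 4, so X=4.
Step 6. [col 3: J + N ≡ G (mod 10)] column 3 reads J+N+carry(0)=G with N=6, G=3; with digits 1,3,4,6,8 already taken and all letters distinct, the only value for J is 7, so J=7.
Step 7. [col 4: T + A ≡ K (mod 10)] column 4: given T=8, K=1, carry-in 1, and digits 1,3,4,6,7,8 already taken and all letters distinct, T+A≡K (mod 10) forces A=2. So A=2.
Step 8. [col 5: T + P ≡ X (mod 10)] column 5 reads T+P+carry(1)=X with T=8, X=4; with digits 1,2,3,4,6,7,8 already taken and all letters distinct, the only value for P is 5 ⇒ P=5.

Answer: A=2, G=3, J=7, K=1, N=6, P=5, T=8, X=4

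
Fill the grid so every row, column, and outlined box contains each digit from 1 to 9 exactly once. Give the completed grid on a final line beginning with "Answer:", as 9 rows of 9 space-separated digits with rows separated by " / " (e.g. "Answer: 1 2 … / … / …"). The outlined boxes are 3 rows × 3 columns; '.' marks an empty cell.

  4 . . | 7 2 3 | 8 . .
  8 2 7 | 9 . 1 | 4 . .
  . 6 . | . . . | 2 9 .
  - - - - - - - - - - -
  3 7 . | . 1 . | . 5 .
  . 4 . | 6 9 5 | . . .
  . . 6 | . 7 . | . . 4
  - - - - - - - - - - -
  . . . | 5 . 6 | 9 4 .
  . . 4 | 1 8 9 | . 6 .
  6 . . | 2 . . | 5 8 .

Step 1. [r3c9∈{1,3,5,7}] row 3 places 7 nowhere but r3c9. So r3c9=7.
Step 2. [r6c1∈{1,2,5,9}] across col 1, 9 lands solely at r6c1, so r6c1=9.
Step 3. [r1c8∈{1}] r1c8's peers cover all but 1 ⇒ r1c8=1.
Step 4. [r7c5∈{3}] only 3 remains possible at r7c5, so r7c5=3.
Step 5. [r6c2∈{1,5,8}] row 6 places 5 nowhere but r6c2, so r6c2=5.
Step 6. [r8c2∈{3}] nothing but 3 survives at r8c2, so r8c2=3.
Step 7. [r8c9∈{2}] nothing but 2 survives at r8c9. So r8c9=2.
Step 8. [r7c9∈{1}] r7c9 has the single candidate 1, so r7c9=1.
Step 9. [r2c8∈{3}] r2c8's peers cover all but 3 ⇒ r2c8=3.
Step 10. [r1c9∈{5,6}] 6 has one home in row 1: r1c9, so r1c9=6.
Step 11. [r1c3∈{5,9}] r1c3 is the only open cell in row 1 admitting 5, so r1c3=5.
Step 12. [r9c3∈{1,9}] 9 has one home in col 3: r9c3. So r9c3=9.
Step 13. [r6c8∈{2}] r6c8 is down to just 2, so r6c8=2.
Step 14. [r6c6∈{8}] r6c6 is down to just 8. So r6c6=8.
Step 15. [r3c6∈{4}] r3c6's peers cover all but 4 ⇒ r3c6=4.
Step 16. [r3c1∈{1}] r3c1 is down to just 1, so r3c1=1.
Step 17. [r5c1∈{2}] nothing but 2 survives at r5c1. So r5c1=2.
Step 18. [r4c3∈{8}] only 8 remains possible at r4c3 ⇒ r4c3=8.
Step 19. [r6c7∈{1,3}] across row 6, 1 lands solely at r6c7. So r6c7=1.
Step 20. [r5c7∈{3,7}] col 7 places 3 nowhere but r5c7, so r5c7=3.
Step 21. [r8c1∈{5,7}] r8c1 is the only open cell in row 8 admitting 5, so r8c1=5.
Step 22. [r3c5∈{5}] nothing but 5 survives at r3c5. So r3c5=5.
Step 23. [r9c5∈{4}] nothing but 4 survives at r9c5 ⇒ r9c5=4.
Step 24. [r7c1∈{7}] r7c1's peers cover all but 7 ⇒ r7c1=7.
Step 25. [r5c9∈{8}] r5c9's peers cover all but 8. So r5c9=8.
Step 26. [r4c9∈{9}] r4c9 has the single candidate 9 ⇒ r4c9=9.
Step 27. [r7c2∈{8}] only 8 remains possible at r7c2 ⇒ r7c2=8.
Step 28. [r9c6∈{7}] r9c6 is down to just 7. So r9c6=7.
Step 29. [r3c4∈{8}] r3c4 has the single candidate 8. So r3c4=8.
Step 30. [r1c2∈{9}] r1c2's peers cover all but 9 ⇒ r1c2=9.
Step 31. [r2c9∈{5}] nothing but 5 survives at r2c9 ⇒ r2c9=5.
Step 32. [r9c9∈{3}] r9c9 is down to just 3. So r9c9=3.
Step 33. [r5c3∈{1}] only 1 remains possible at r5c3, so r5c3=1.
Step 34. [r4c4∈{4}] nothing but 4 survives at r4c4. So r4c4=4.
Step 35. [r7c3∈{2}] r7c3 has the single candidate 2. So r7c3=2.
Step 36. [r2c5∈{6}] r2c5 has the single candidate 6 ⇒ r2c5=6.
Step 37. [r4c7∈{6}] only 6 remains possible at r4c7. So r4c7=6.
Step 38. [r6c4∈{3}] r6c4 has the single candidate 3. So r6c4=3.
Step 39. [r4c6∈{2}] nothing but 2 survives at r4c6, so r4c6=2.
Step 40. [r8c7∈{7}] nothing but 7 survives at r8c7 ⇒ r8c7=7.
Step 41. [r5c8∈{7}] r5c8 is down to just 7. So r5c8=7.
Step 42. [r3c3∈{3}] r3c3 has the single candidate 3 ⇒ r3c3=3.
Step 43. [r9c2∈{1}] r9c2 is down to just 1. So r9c2=1.

Answer: 4 9 5 7 2 3 8 1 6 / 8 2 7 9 6 1 4 3 5 / 1 6 3 8 5 4 2 9 7 / 3 7 8 4 1 2 6 5 9 / 2 4 1 6 9 5 3 7 8 / 9 5 6 3 7 8 1 2 4 / 7 8 2 5 3 6 9 4 1 / 5 3 4 1 8 9 7 6 2 / 6 1 9 2 4 7 5 8 3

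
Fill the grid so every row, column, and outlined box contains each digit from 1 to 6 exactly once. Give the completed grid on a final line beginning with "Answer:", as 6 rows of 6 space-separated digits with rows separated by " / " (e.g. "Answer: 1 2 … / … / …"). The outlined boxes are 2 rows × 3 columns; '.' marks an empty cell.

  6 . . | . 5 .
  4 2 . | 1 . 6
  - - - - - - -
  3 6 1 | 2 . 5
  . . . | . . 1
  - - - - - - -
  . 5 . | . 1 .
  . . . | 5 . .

Step 1. [r6c5∈{2,3,4,6}] across col 5, 2 lands solely at r6c5, so r6c5=2.
Step 2. [r1c3∈{3}] r1c3's peers cover all but 3. So r1c3=3.
Step 3. [r4c2∈{4}] r4c2's peers cover all but 4. So r4c2=4.
Step 4. [r5c4∈{3,4,6}] r5c4 is the only open cell in box 6 admitting 6, so r5c4=6.
Step 5. [r5c1∈{2}] r5c1 is down to just 2 ⇒ r5c1=2.
Step 6. [r5c6∈{3,4}] r5c6 is the only open cell in row 5 admitting 3. So r5c6=3.
Step 7. [r6c6∈{4}] r6c6 is down to just 4, so r6c6=4.
Step 8. [r1c2∈{1}] r1c2 is down to just 1. So r1c2=1.
Step 9. [r4c4∈{3}] r4c4 is down to just 3. So r4c4=3.
Step 10. [r2c3∈{5}] nothing but 5 survives at r2c3 ⇒ r2c3=5.
Step 11. [r6c2∈{3}] r6c2 is down to just 3, so r6c2=3.
Step 12. [r6c1∈{1}] r6c1 has the single candidate 1, so r6c1=1.
Step 13. [r3c5∈{4}] nothing but 4 survives at r3c5, so r3c5=4.
Step 14. [r4c5∈{6}] nothing but 6 survives at r4c5. So r4c5=6.
Step 15. [r4c1∈{5}] r4c1's peers cover all but 5. So r4c1=5.
Step 16. [r5c3∈{4}] nothing but 4 survives at r5c3, so r5c3=4.
Step 17. [r2c5∈{3}] only 3 remains possible at r2c5, so r2c5=3.
Step 18. [r4c3∈{2}] r4c3 has the single candidate 2 ⇒ r4c3=2.
Step 19. [r1c6∈{2}] r1c6's peers cover all but 2 ⇒ r1c6=2.
Step 20. [r6c3∈{6}] r6c3 has the single candidate 6 ⇒ r6c3=6.
Step 21. [r1c4∈{4}] only 4 remains possible at r1c4, so r1c4=4.

Answer: 6 1 3 4 5 2 / 4 2 5 1 3 6 / 3 6 1 2 4 5 / 5 4 2 3 6 1 / 2 5 4 6 1 3 / 1 3 6 5 2 4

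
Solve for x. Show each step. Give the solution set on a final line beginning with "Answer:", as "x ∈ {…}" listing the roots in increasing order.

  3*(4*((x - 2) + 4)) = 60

Step 1. [3*(4*((x - 2) + 4)) = 60] leading coefficient 3: divide by 3, so div: 4*((x - 2) + 4) = 20.
Step 2. [4*((x - 2) + 4) = 20] LHS = 4·(…); ÷4 both sides, so div: (x - 2) + 4 = 5.
Step 3. [(x - 2) + 4 = 5] subtract 4: x sits inside (… + 4). So sub: x - 2 = 1.
Step 4. [x - 2 = 1] the outer -2 inverts by adding 2 ⇒ sub: x = 3.

Answer: x ∈ {3}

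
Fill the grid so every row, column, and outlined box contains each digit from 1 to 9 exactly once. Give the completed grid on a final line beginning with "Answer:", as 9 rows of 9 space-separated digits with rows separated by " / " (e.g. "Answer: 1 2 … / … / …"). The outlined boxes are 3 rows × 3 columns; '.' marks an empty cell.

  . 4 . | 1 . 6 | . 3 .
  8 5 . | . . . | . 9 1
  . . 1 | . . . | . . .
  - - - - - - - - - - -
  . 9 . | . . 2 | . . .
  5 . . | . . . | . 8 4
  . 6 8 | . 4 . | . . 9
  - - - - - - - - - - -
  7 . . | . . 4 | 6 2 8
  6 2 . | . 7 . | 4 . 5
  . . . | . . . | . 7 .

Step 1. [r9c9∈{3}] nothing but 3 survives at r9c9. So r9c9=3.
Step 2. [r9c7∈{1,9}] in col 7, 9 fits only at r9c7 ⇒ r9c7=9.
Step 3. [r2c4∈{2,3,4,7}] across row 2, 4 lands solely at r2c4, so r2c4=4.
Step 4. [r9c2∈{1,8}] r9c2 is the only open cell in col 2 admitting 8. So r9c2=8.
Step 5. [r8c8∈{1}] only 1 remains possible at r8c8. So r8c8=1.
Step 6. [r6c8∈{5}] nothing but 5 survives at r6c8 ⇒ r6c8=5.
Step 7. [r4c8∈{6}] r4c8's peers cover all but 6. So r4c8=6.
Step 8. [r4c9∈{7}] nothing but 7 survives at r4c9 ⇒ r4c9=7.
Step 9. [r1c9∈{2}] only 2 remains possible at r1c9. So r1c9=2.
Step 10. [r2c7∈{7}] r2c7 is down to just 7. So r2c7=7.
Step 11. [r2c6∈{3}] nothing but 3 survives at r2c6, so r2c6=3.
Step 12. [r2c5∈{2}] r2c5's peers cover all but 2 ⇒ r2c5=2.
Step 13. [r5c3∈{2,3,7}] 2 has one home in col 3: r5c3, so r5c3=2.
Step 14. [r5c2∈{1,3,7}] across box 4, 7 lands solely at r5c2, so r5c2=7.
Step 15. [r7c2∈{1,3}] r7c2 is the only open cell in col 2 admitting 1 ⇒ r7c2=1.
Step 16. [r1c1∈{9}] only 9 remains possible at r1c1 ⇒ r1c1=9.
Step 17. [r9c4∈{2,5,6}] in row 9, 2 fits only at r9c4, so r9c4=2.
Step 18. [r9c5∈{1,5,6}] in row 9, 6 fits only at r9c5 ⇒ r9c5=6.
Step 19. [r9c6∈{1,5}] 1 has one home in row 9: r9c6 ⇒ r9c6=1.
Step 20. [r3c6∈{5,7,8,9}] col 6 places 5 nowhere but r3c6, so r3c6=5.
Step 21. [r1c5∈{8}] r1c5 has the single candidate 8 ⇒ r1c5=8.
Step 22. [r5c6∈{9}] r5c6 has the single candidate 9 ⇒ r5c6=9.
Step 23. [r4c4∈{3,5,8}] across row 4, 8 lands solely at r4c4. So r4c4=8.
Step 24. [r7c4∈{3,5,9}] across col 4, 5 lands solely at r7c4, so r7c4=5.
Step 25. [r6c7∈{1,2,3}] row 6 places 2 nowhere but r6c7, so r6c7=2.
Step 26. [r4c5∈{1,3,5}] in row 4, 5 fits only at r4c5. So r4c5=5.
Step 27. [r9c1∈{4}] only 4 remains possible at r9c1 ⇒ r9c1=4.
Step 28. [r5c5∈{1,3}] r5c5 is the only open cell in col 5 admitting 1, so r5c5=1.
Step 29. [r7c5∈{3,9}] r7c5 is the only open cell in col 5 admitting 3. So r7c5=3.
Step 30. [r8c4∈{9}] r8c4 is down to just 9. So r8c4=9.
Step 31. [r5c7∈{3}] nothing but 3 survives at r5c7, so r5c7=3.
Step 32. [r6c1∈{1,3}] across row 6, 1 lands solely at r6c1, so r6c1=1.
Step 33. [r4c1∈{3}] r4c1's peers cover all but 3 ⇒ r4c1=3.
Step 34. [r6c6∈{7}] r6c6 has the single candidate 7. So r6c6=7.
Step 35. [r3c4∈{7}] only 7 remains possible at r3c4, so r3c4=7.
Step 36. [r8c3∈{3}] r8c3 has the single candidate 3. So r8c3=3.
Step 37. [r3c1∈{2}] r3c1 has the single candidate 2. So r3c1=2.
Step 38. [r3c7∈{8}] r3c7's peers cover all but 8 ⇒ r3c7=8.
Step 39. [r3c5∈{9}] r3c5 has the single candidate 9 ⇒ r3c5=9.
Step 40. [r3c8∈{4}] r3c8 is down to just 4, so r3c8=4.
Step 41. [r2c3∈{6}] r2c3's peers cover all but 6. So r2c3=6.
Step 42. [r9c3∈{5}] r9c3 has the single candidate 5, so r9c3=5.
Step 43. [r3c9∈{6}] r3c9 has the single candidate 6, so r3c9=6.
Step 44. [r5c4∈{6}] nothing but 6 survives at r5c4 ⇒ r5c4=6.
Step 45. [r1c7∈{5}] only 5 remains possible at r1c7. So r1c7=5.
Step 46. [r4c7∈{1}] only 1 remains possible at r4c7. So r4c7=1.
Step 47. [r3c2∈{3}] only 3 remains possible at r3c2 ⇒ r3c2=3.
Step 48. [r1c3∈{7}] only 7 remains possible at r1c3 ⇒ r1c3=7.
Step 49. [r8c6∈{8}] only 8 remains possible at r8c6, so r8c6=8.
Step 50. [r7c3∈{9}] only 9 remains possible at r7c3 ⇒ r7c3=9.
Step 51. [r6c4∈{3}] r6c4 is down to just 3, so r6c4=3.
Step 52. [r4c3∈{4}] r4c3 is down to just 4. So r4c3=4.

Answer: 9 4 7 1 8 6 5 3 2 / 8 5 6 4 2 3 7 9 1 / 2 3 1 7 9 5 8 4 6 / 3 9 4 8 5 2 1 6 7 / 5 7 2 6 1 9 3 8 4 / 1 6 8 3 4 7 2 5 9 / 7 1 9 5 3 4 6 2 8 / 6 2 3 9 7 8 4 1 5 / 4 8 5 2 6 1 9 7 3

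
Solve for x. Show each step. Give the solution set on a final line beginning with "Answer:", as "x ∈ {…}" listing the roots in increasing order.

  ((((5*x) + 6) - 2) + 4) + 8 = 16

Step 1. [((((5*x) + 6) - 2) + 4) + 8 = 16] 8 comes off first (subtract 8). So sub: (((5*x) + 6) - 2) + 4 = 8.
Step 2. [(((5*x) + 6) - 2) + 4 = 8] peel the +4: subtract 4 from each side, so sub: ((5*x) + 6) - 2 = 4.
Step 3. [((5*x) + 6) - 2 = 4] add 2: x sits inside (… - 2), so sub: (5*x) + 6 = 6.
Step 4. [(5*x) + 6 = 6] the outer +6 inverts by subtracting 6 ⇒ sub: 5*x = 0.
Step 5. [5*x = 0] 5·(inner) — divide through by 5, so div: x = 0.

Answer: x ∈ {0}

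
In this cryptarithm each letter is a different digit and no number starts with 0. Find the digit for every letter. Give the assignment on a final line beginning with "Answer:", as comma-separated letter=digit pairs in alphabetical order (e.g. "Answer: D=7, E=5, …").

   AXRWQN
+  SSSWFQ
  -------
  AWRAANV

Step 1. [col 1: N + Q ≡ V (mod 10)] several values work for V in column 1 (N + Q ≡ V (mod 10), carry-in 0); try V=9, so V=9.
Step 2. [A] adding two 6-digit numbers gives at most 6+1 digits, and here it does — A is that final carry and must be 1 ⇒ A=1.
Step 3. [col 1: N + Q ≡ V (mod 10)] no forcing yet in column 1 (carry-in 0); N=2 is free and consistent — try it. So N=2.
Step 4. [col 1: N + Q ≡ V (mod 10)] in column 1 we have N+Q≡V with carry-in 0; given N=2, V=9 and digits 1,2,9 already taken and all letters distinct, that pins Q to 7, so Q=7.
Step 5. [col 2: Q + F ≡ N (mod 10)] from column 2 (Q=7, N=2, carry-in 0, digits 1,2,7,9 already taken and all letters distinct): F must equal 5. So F=5.
Step 6. [col 3: W + W ≡ A (mod 10)] from column 3 (A=1, carry-in 1, digits 1,2,5,7,9 already taken and all letters distinct): W must equal 0 ⇒ W=0.
Step 7. [col 4: R + S ≡ A (mod 10)] no forcing yet in column 4 (carry-in 0); R=3 is free and consistent — try it ⇒ R=3.
Step 8. [col 4: R + S ≡ A (mod 10)] column 4 reads R+S+carry(0)=A with R=3, A=1; with digits 0,1,2,3,5,7,9 already taken and all letters distinct, the only value for S is 8 ⇒ S=8.
Step 9. [col 5: X + S ≡ R (mod 10)] column 5: given S=8, R=3, carry-in 1, and digits 0,1,2,3,5,7,8,9 already taken and all letters distinct, X+S≡R (mod 10) forces X=4, so X=4.

Answer: A=1, F=5, N=2, Q=7, R=3, S=8, V=9, W=0, X=4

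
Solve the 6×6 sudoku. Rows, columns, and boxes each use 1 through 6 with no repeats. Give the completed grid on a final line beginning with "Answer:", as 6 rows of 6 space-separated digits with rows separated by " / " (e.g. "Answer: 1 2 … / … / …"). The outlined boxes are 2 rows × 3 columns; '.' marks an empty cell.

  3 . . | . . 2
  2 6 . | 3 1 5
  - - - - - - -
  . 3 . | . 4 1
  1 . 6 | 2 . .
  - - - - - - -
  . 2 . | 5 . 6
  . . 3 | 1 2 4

Step 1. [r1c4∈{4,6}] in col 4, 4 fits only at r1c4 ⇒ r1c4=4.
Step 2. [r3c1∈{5}] r3c1's peers cover all but 5, so r3c1=5.
Step 3. [r5c3∈{1,4}] 1 has one home in row 5: r5c3, so r5c3=1.
Step 4. [r1c2∈{1,5}] across row 1, 1 lands solely at r1c2, so r1c2=1.
Step 5. [r4c5∈{3,5}] across row 4, 5 lands solely at r4c5 ⇒ r4c5=5.
Step 6. [r4c2∈{4}] r4c2 is down to just 4 ⇒ r4c2=4.
Step 7. [r6c1∈{6}] r6c1 has the single candidate 6. So r6c1=6.
Step 8. [r1c3∈{5}] nothing but 5 survives at r1c3, so r1c3=5.
Step 9. [r3c3∈{2}] nothing but 2 survives at r3c3, so r3c3=2.
Step 10. [r5c5∈{3}] r5c5's peers cover all but 3 ⇒ r5c5=3.
Step 11. [r1c5∈{6}] only 6 remains possible at r1c5. So r1c5=6.
Step 12. [r3c4∈{6}] only 6 remains possible at r3c4, so r3c4=6.
Step 13. [r4c6∈{3}] r4c6 is down to just 3. So r4c6=3.
Step 14. [r6c2∈{5}] nothing but 5 survives at r6c2 ⇒ r6c2=5.
Step 15. [r5c1∈{4}] r5c1 has the single candidate 4. So r5c1=4.
Step 16. [r2c3∈{4}] nothing but 4 survives at r2c3, so r2c3=4.

Answer: 3 1 5 4 6 2 / 2 6 4 3 1 5 / 5 3 2 6 4 1 / 1 4 6 2 5 3 / 4 2 1 5 3 6 / 6 5 3 1 2 4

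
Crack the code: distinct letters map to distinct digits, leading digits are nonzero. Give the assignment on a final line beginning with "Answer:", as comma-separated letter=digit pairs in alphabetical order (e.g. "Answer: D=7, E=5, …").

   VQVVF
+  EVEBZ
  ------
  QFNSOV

Step 1. [Q] Q is the leading digit of a 6-digit sum of two 5-digit numbers; the final carry is exactly 1. So Q=1.
Step 2. [col 1: F + Z ≡ V (mod 10)] no forcing yet in column 1 (carry-in 0); F=5 is free and consistent — try it, so F=5.
Step 3. [col 1: F + Z ≡ V (mod 10)] several values work for Z in column 1 (F + Z ≡ V (mod 10), carry-in 0); try Z=2. So Z=2.
Step 4. [col 1: F + Z ≡ V (mod 10)] from column 1 (F=5, Z=2, carry-in 0, digits 1,2,5 already taken and all letters distinct): V must equal 7. So V=7.
Step 5. [col 2: V + B ≡ O (mod 10)] column 2 (V + B ≡ O (mod 10), carry-in 0) doesn't pin O yet; pick O=0 and continue ⇒ O=0.
Step 6. [col 2: V + B ≡ O (mod 10)] in column 2 we have V+B≡O with carry-in 0; given V=7, O=0 and digits 0,1,2,5,7 already taken and all letters distinct, that pins B to 3, so B=3.
Step 7. [col 3: V + E ≡ S (mod 10)] no forcing yet in column 3 (carry-in 1); E=8 is free and consistent — try it ⇒ E=8.
Step 8. [col 3: V + E ≡ S (mod 10)] column 3: given V=7, E=8, carry-in 1, and digits 0,1,2,3,5,7,8 already taken and all letters distinct, V+E≡S (mod 10) forces S=6. So S=6.
Step 9. [col 4: Q + V ≡ N (mod 10)] in column 4 we have Q+V≡N with carry-in 1; given Q=1, V=7 and digits 0,1,2,3,5,6,7,8 already taken and all letters distinct, that pins N to 9 ⇒ N=9.

Answer: B=3, E=8, F=5, N=9, O=0, Q=1, S=6, V=7, Z=2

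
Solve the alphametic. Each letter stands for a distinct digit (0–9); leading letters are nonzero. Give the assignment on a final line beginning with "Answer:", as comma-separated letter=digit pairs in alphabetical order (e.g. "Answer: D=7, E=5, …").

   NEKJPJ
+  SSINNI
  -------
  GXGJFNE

Step 1. [G] the sum has 7 digits but both addends have 6; that extra leading digit G is the final carry, namely 1, so G=1.
Step 2. [col 1: J + I ≡ E (mod 10)] E=3 is one option consistent with column 1 (J + I ≡ E (mod 10), carry-in 0) — take it ⇒ E=3.
Step 3. [col 1: J + I ≡ E (mod 10)] J=5 is one option consistent with column 1 (J + I ≡ E (mod 10), carry-in 0) — take it ⇒ J=5.
Step 4. [col 1: J + I ≡ E (mod 10)] column 1 reads J+I+carry(0)=E with J=5, E=3; with digits 1,3,5 already taken and all letters distinct, the only value for I is 8, so I=8.
Step 5. [col 2: P + N ≡ N (mod 10)] from column 2 (nothing yet, carry-in 1, digits 1,3,5,8 already taken and all letters distinct): P must equal 9. So P=9.
Step 6. [col 2: P + N ≡ N (mod 10)] no forcing yet in column 2 (carry-in 1); N=4 is free and consistent — try it ⇒ N=4.
Step 7. [col 3: J + N ≡ F (mod 10)] in column 3 we have J+N≡F with carry-in 1; given J=5, N=4 and digits 1,3,4,5,8,9 already taken and all letters distinct, that pins F to 0 ⇒ F=0.
Step 8. [col 4: K + I ≡ J (mod 10)] from column 4 (I=8, J=5, carry-in 1, digits 0,1,3,4,5,8,9 already taken and all letters distinct): K must equal 6, so K=6.
Step 9. [col 5: E + S ≡ G (mod 10)] in column 5 we have E+S≡G with carry-in 1; given E=3, G=1 and digits 0,1,3,4,5,6,8,9 already taken and all letters distinct, that pins S to 7. So S=7.
Step 10. [col 6: N + S ≡ X (mod 10)] from column 6 (N=4, S=7, carry-in 1, digits 0,1,3,4,5,6,7,8,9 already taken and all letters distinct): X must equal 2 ⇒ X=2.

Answer: E=3, F=0, G=1, I=8, J=5, K=6, N=4, P=9, S=7, X=2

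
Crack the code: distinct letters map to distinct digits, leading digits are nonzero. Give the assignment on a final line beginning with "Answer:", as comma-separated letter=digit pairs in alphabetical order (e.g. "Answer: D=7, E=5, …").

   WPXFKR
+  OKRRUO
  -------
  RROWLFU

Step 1. [col 1: R + O ≡ U (mod 10)] no forcing yet in column 1 (carry-in 0); R=1 is free and consistent — try it, so R=1.
Step 2. [col 1: R + O ≡ U (mod 10)] several values work for O in column 1 (R + O ≡ U (mod 10), carry-in 0); try O=6. So O=6.
Step 3. [col 1: R + O ≡ U (mod 10)] in column 1 we have R+O≡U with carry-in 0; given R=1, O=6 and digits 1,6 already taken and all letters distinct, that pins U to 7 ⇒ U=7.
Step 4. [col 2: K + U ≡ F (mod 10)] no forcing yet in column 2 (carry-in 0); F=9 is free and consistent — try it ⇒ F=9.
Step 5. [col 2: K + U ≡ F (mod 10)] column 2 reads K+U+carry(0)=F with U=7, F=9; with digits 1,6,7,9 already taken and all letters distinct, the only value for K is 2 ⇒ K=2.
Step 6. [col 3: F + R ≡ L (mod 10)] from column 3 (F=9, R=1, carry-in 0, digits 1,2,6,7,9 already taken and all letters distinct): L must equal 0. So L=0.
Step 7. [col 4: X + R ≡ W (mod 10)] column 4: given R=1, carry-in 1, and digits 0,1,2,6,7,9 already taken and all letters distinct, X+R≡W (mod 10) forces W=5, so W=5.
Step 8. [col 4: X + R ≡ W (mod 10)] column 4 reads X+R+carry(1)=W with R=1, W=5; with digits 0,1,2,5,6,7,9 already taken and all letters distinct, the only value for X is 3. So X=3.
Step 9. [col 5: P + K ≡ O (mod 10)] column 5 reads P+K+carry(0)=O with K=2, O=6; with digits 0,1,2,3,5,6,7,9 already taken and all letters distinct, the only value for P is 4. So P=4.

Answer: F=9, K=2, L=0, O=6, P=4, R=1, U=7, W=5, X=3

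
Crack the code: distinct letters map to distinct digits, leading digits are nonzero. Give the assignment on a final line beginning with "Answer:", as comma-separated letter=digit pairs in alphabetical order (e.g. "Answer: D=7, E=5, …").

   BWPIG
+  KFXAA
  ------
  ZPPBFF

Step 1. [col 1: G + A ≡ F (mod 10)] no forcing yet in column 1 (carry-in 0); A=4 is free and consistent — try it, so A=4.
Step 2. [Z] Z is the leading digit of a 6-digit sum of two 5-digit numbers; the final carry is exactly 1 ⇒ Z=1.
Step 3. [col 1: G + A ≡ F (mod 10)] column 1 (G + A ≡ F (mod 10), carry-in 0) doesn't pin G yet; pick G=8 and continue. So G=8.
Step 4. [col 1: G + A ≡ F (mod 10)] column 1 reads G+A+carry(0)=F with G=8, A=4; with digits 1,4,8 already taken and all letters distinct, the only value for F is 2. So F=2.
Step 5. [col 2: I + A ≡ F (mod 10)] from column 2 (A=4, F=2, carry-in 1, digits 1,2,4,8 already taken and all letters distinct): I must equal 7 ⇒ I=7.
Step 6. [col 3: P + X ≡ B (mod 10)] no forcing yet in column 3 (carry-in 1); P=5 is free and consistent — try it ⇒ P=5.
Step 7. [col 3: P + X ≡ B (mod 10)] no forcing yet in column 3 (carry-in 1); B=6 is free and consistent — try it. So B=6.
Step 8. [col 3: P + X ≡ B (mod 10)] column 3 reads P+X+carry(1)=B with P=5, B=6; with digits 1,2,4,5,6,7,8 already taken and all letters distinct, the only value for X is 0 ⇒ X=0.
Step 9. [col 4: W + F ≡ P (mod 10)] column 4: given F=2, P=5, carry-in 0, and digits 0,1,2,4,5,6,7,8 already taken and all letters distinct, W+F≡P (mod 10) forces W=3. So W=3.
Step 10. [col 5: B + K ≡ P (mod 10)] column 5: given B=6, P=5, carry-in 0, and digits 0,1,2,3,4,5,6,7,8 already taken and all letters distinct, B+K≡P (mod 10) forces K=9. So K=9.

Answer: A=4, B=6, F=2, G=8, I=7, K=9, P=5, W=3, X=0, Z=1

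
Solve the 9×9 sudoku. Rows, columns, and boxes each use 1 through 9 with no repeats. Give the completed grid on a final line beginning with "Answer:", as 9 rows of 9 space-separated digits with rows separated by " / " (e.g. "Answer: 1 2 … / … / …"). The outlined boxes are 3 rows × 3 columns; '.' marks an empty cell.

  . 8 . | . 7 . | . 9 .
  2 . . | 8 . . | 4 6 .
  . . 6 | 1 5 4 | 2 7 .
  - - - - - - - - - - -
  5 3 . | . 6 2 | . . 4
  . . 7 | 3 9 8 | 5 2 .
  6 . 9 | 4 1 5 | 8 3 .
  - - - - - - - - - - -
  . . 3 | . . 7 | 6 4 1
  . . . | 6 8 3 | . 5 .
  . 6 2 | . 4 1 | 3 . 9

Step 1. [r3c2∈{9}] r3c2 is down to just 9. So r3c2=9.
Step 2. [r8c1∈{1,4,7,9}] across row 8, 9 lands solely at r8c1. So r8c1=9.
Step 3. [r2c2∈{1,5,7}] in row 2, 7 fits only at r2c2. So r2c2=7.
Step 4. [r2c3∈{1,5}] in row 2, 1 fits only at r2c3, so r2c3=1.
Step 5. [r7c4∈{2,5,9}] across row 7, 9 lands solely at r7c4 ⇒ r7c4=9.
Step 6. [r8c7∈{7}] only 7 remains possible at r8c7, so r8c7=7.
Step 7. [r5c1∈{1,4}] across col 1, 1 lands solely at r5c1. So r5c1=1.
Step 8. [r2c9∈{3,5}] in row 2, 5 fits only at r2c9 ⇒ r2c9=5.
Step 9. [r1c9∈{3}] r1c9 has the single candidate 3 ⇒ r1c9=3.
Step 10. [r8c3∈{4}] nothing but 4 survives at r8c3. So r8c3=4.
Step 11. [r7c1∈{8}] only 8 remains possible at r7c1. So r7c1=8.
Step 12. [r4c7∈{1,9}] r4c7 is the only open cell in row 4 admitting 9 ⇒ r4c7=9.
Step 13. [r1c1∈{4}] nothing but 4 survives at r1c1, so r1c1=4.
Step 14. [r3c9∈{8}] nothing but 8 survives at r3c9, so r3c9=8.
Step 15. [r8c9∈{2}] r8c9's peers cover all but 2, so r8c9=2.
Step 16. [r2c5∈{3}] r2c5 has the single candidate 3 ⇒ r2c5=3.
Step 17. [r9c4∈{5}] r9c4 has the single candidate 5. So r9c4=5.
Step 18. [r4c4∈{7}] r4c4's peers cover all but 7. So r4c4=7.
Step 19. [r6c9∈{7}] only 7 remains possible at r6c9 ⇒ r6c9=7.
Step 20. [r1c6∈{6}] r1c6's peers cover all but 6 ⇒ r1c6=6.
Step 21. [r9c1∈{7}] r9c1's peers cover all but 7 ⇒ r9c1=7.
Step 22. [r7c5∈{2}] r7c5 has the single candidate 2 ⇒ r7c5=2.
Step 23. [r2c6∈{9}] r2c6 is down to just 9. So r2c6=9.
Step 24. [r4c8∈{1}] nothing but 1 survives at r4c8. So r4c8=1.
Step 25. [r4c3∈{8}] r4c3 is down to just 8 ⇒ r4c3=8.
Step 26. [r5c2∈{4}] r5c2 has the single candidate 4. So r5c2=4.
Step 27. [r7c2∈{5}] r7c2 is down to just 5. So r7c2=5.
Step 28. [r6c2∈{2}] nothing but 2 survives at r6c2 ⇒ r6c2=2.
Step 29. [r1c7∈{1}] r1c7's peers cover all but 1, so r1c7=1.
Step 30. [r5c9∈{6}] r5c9 is down to just 6 ⇒ r5c9=6.
Step 31. [r9c8∈{8}] nothing but 8 survives at r9c8 ⇒ r9c8=8.
Step 32. [r3c1∈{3}] only 3 remains possible at r3c1, so r3c1=3.
Step 33. [r1c3∈{5}] r1c3 has the single candidate 5 ⇒ r1c3=5.
Step 34. [r8c2∈{1}] r8c2 is down to just 1. So r8c2=1.
Step 35. [r1c4∈{2}] only 2 remains possible at r1c4, so r1c4=2.

Answer: 4 8 5 2 7 6 1 9 3 / 2 7 1 8 3 9 4 6 5 / 3 9 6 1 5 4 2 7 8 / 5 3 8 7 6 2 9 1 4 / 1 4 7 3 9 8 5 2 6 / 6 2 9 4 1 5 8 3 7 / 8 5 3 9 2 7 6 4 1 / 9 1 4 6 8 3 7 5 2 / 7 6 2 5 4 1 3 8 9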